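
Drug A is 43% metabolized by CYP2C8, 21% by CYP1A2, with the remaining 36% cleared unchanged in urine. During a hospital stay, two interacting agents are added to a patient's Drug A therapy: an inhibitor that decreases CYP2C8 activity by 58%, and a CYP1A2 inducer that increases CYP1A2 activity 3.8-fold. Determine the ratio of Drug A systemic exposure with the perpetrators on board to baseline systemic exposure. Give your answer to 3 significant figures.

0.747

The CYP2C8 pathway (43% of clearance) drops to 0.42× activity: 0.43 × 0.42 = 0.1806.
The CYP1A2 pathway (21% of clearance) increases to 3.8× activity: 0.21 × 3.8 = 0.798.
Non-CYP routes (36%) are unchanged.
Relative clearance = 0.1806 + 0.798 + 0.36 = 1.3386.
Net systemic exposure ratio = 1 / 1.3386 = 0.747.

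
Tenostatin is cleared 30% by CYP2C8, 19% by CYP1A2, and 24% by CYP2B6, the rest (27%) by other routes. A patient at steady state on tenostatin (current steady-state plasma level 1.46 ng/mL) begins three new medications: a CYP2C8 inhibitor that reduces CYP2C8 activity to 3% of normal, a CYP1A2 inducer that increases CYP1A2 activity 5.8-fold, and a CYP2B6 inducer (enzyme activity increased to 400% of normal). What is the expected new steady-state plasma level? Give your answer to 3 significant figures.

CYP2C8: 0.3 × 0.03 = 0.009
CYP1A2: 0.19 × 5.8 = 1.102
CYP2B6: 0.24 × 4 = 0.96
Other: 0.27 (unchanged)
CL_new/CL_old = 0.009 + 1.102 + 0.96 + 0.27 = 2.341.
Dividing the baseline by the relative clearance: 1.46 / 2.341 = 0.624 ng/mL.

0.624 ng/mL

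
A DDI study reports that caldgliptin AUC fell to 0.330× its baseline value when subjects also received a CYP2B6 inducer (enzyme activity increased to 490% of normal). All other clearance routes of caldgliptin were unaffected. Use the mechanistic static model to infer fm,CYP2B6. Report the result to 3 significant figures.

0.521

CL'/CL = 1 / 0.330 = 3.03
4.9·fm + (1 − fm) = 3.03
fm = (3.03 − 1) / (4.9 − 1) = 0.521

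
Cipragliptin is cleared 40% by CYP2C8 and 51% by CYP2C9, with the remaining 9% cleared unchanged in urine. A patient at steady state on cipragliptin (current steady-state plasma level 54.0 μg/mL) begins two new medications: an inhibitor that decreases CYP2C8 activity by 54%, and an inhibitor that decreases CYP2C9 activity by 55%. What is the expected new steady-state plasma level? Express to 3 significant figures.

The CYP2C8 pathway (40% of clearance) falls to 0.46× activity: 0.4 × 0.46 = 0.184.
The CYP2C9 pathway (51% of clearance) drops to 0.45× activity: 0.51 × 0.45 = 0.2295.
Non-CYP routes (9%) are unchanged.
New clearance relative to baseline: 0.184 + 0.2295 + 0.09 = 0.5035.
New steady-state plasma level = 54.0 / 0.5035 = 107 μg/mL (concentration scales inversely with clearance).

107 μg/mL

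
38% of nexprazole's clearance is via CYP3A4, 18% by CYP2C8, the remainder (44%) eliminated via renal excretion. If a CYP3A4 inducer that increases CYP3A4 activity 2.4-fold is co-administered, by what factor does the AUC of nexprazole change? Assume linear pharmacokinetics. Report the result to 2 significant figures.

0.65

CYP3A4: 0.38 × 2.4 = 0.912
CYP2C8: 0.18 (unchanged)
Other: 0.44 (unchanged)
Relative clearance = 0.912 + 0.18 + 0.44 = 1.532.
AUC ratio = CL_old/CL_new = 1 / 1.532 = 0.65.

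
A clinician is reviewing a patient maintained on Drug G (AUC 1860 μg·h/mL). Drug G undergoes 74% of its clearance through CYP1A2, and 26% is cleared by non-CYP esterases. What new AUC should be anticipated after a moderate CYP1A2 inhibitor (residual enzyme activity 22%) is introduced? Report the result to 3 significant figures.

4.40 × 10³ μg·h/mL

CYP1A2: 0.74 × 0.22 = 0.1628
Other: 0.26 (unchanged)
New clearance relative to baseline: 0.1628 + 0.26 = 0.4228.
New AUC = baseline ÷ relative clearance = 1860 / 0.4228 = 4.40 × 10³ μg·h/mL.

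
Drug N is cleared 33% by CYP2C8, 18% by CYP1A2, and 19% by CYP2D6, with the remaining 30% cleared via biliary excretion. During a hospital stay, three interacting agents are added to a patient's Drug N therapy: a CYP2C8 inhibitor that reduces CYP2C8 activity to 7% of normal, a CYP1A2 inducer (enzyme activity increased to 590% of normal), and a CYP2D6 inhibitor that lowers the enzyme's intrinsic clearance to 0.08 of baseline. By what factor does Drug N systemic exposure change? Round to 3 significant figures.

0.714

CYP2C8: 0.33 × 0.07 = 0.0231
CYP1A2: 0.18 × 5.9 = 1.062
CYP2D6: 0.19 × 0.08 = 0.0152
Other: 0.3 (unchanged)
Relative clearance = 0.0231 + 1.062 + 0.0152 + 0.3 = 1.4003.
Net systemic exposure ratio = 1 / 1.4003 = 0.714.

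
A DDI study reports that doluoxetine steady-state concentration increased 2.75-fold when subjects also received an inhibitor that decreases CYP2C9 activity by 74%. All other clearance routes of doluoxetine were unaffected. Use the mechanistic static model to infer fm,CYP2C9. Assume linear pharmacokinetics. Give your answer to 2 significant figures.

CL'/CL = 1 / 2.75 = 0.3636
0.26·fm + (1 − fm) = 0.3636
fm = (0.3636 − 1) / (0.26 − 1) = 0.86

0.86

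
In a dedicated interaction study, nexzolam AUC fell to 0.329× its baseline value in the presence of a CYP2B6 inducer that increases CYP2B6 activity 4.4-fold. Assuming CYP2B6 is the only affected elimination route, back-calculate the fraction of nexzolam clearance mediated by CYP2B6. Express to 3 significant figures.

Write x for the fraction cleared via CYP2B6. The observed AUC change means clearance rose to 1/0.329 = 3.04 of baseline.
Only the CYP2B6 route changed, so 3.04 = x·4.4 + (1 − x), giving x = 0.600.

0.600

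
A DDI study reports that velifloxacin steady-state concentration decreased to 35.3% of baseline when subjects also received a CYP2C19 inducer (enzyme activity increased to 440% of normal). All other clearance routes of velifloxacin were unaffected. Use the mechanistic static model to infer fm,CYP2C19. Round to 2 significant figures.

CL'/CL = 1 / 0.353 = 2.833
4.4·fm + (1 − fm) = 2.833
fm = (2.833 − 1) / (4.4 − 1) = 0.54

0.54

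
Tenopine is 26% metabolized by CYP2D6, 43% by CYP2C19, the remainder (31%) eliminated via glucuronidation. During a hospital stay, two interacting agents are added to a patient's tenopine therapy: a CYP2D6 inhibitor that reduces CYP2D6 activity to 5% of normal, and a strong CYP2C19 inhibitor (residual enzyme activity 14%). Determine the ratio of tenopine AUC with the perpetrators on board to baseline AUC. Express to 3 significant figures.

2.61

CYP2D6: 0.26 × 0.05 = 0.013
CYP2C19: 0.43 × 0.14 = 0.0602
Other: 0.31 (unchanged)
Relative clearance = 0.013 + 0.0602 + 0.31 = 0.3832.
Net AUC ratio = 1 / 0.3832 = 2.61.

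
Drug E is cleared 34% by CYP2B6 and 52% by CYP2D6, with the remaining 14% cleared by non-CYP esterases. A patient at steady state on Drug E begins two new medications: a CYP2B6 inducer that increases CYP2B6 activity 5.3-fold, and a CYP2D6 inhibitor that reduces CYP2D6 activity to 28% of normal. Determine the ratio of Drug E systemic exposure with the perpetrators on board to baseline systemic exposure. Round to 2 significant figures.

CYP2B6: 0.34 × 5.3 = 1.802
CYP2D6: 0.52 × 0.28 = 0.1456
Other: 0.14 (unchanged)
New clearance relative to baseline: 1.802 + 0.1456 + 0.14 = 2.0876.
Systemic exposure ∝ 1/CL: fold-change = 1 / 2.0876 = 0.48.

0.48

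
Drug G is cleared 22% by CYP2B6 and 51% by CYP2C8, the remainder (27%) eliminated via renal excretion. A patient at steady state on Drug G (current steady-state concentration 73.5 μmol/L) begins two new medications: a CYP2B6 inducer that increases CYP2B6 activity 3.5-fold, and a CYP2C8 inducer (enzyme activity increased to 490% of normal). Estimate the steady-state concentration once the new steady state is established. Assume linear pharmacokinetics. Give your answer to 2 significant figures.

21 μmol/L

CYP2B6: 0.22 × 3.5 = 0.77
CYP2C8: 0.51 × 4.9 = 2.499
Other: 0.27 (unchanged)
New clearance relative to baseline: 0.77 + 2.499 + 0.27 = 3.539.
New steady-state concentration = 73.5 / 3.539 = 21 μmol/L (concentration scales inversely with clearance).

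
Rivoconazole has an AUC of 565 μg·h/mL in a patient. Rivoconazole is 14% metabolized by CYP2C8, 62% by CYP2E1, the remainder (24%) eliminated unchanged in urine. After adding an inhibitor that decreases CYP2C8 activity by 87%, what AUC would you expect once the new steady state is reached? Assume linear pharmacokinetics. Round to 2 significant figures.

The CYP2C8 pathway (14% of clearance) drops to 0.13× activity: 0.14 × 0.13 = 0.0182.
CYP2E1 (62%) and the residual 24% are unaffected.
CL_new/CL_old = 0.0182 + 0.62 + 0.24 = 0.8782.
With dosing unchanged, AUC scales as 1/CL: 565 / 0.8782 = 6.4 × 10² μg·h/mL.

6.4 × 10² μg·h/mL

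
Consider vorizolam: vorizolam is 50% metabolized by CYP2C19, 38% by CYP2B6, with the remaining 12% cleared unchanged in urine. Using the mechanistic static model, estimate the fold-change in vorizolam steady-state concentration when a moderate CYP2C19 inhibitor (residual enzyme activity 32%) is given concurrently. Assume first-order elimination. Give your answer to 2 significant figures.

1.5

CYP2C19: 0.5 × 0.32 = 0.16
CYP2B6: 0.38 (unchanged)
Other: 0.12 (unchanged)
CL_new/CL_old = 0.16 + 0.38 + 0.12 = 0.66.
Steady-state concentration ratio = CL_old/CL_new = 1 / 0.66 = 1.5.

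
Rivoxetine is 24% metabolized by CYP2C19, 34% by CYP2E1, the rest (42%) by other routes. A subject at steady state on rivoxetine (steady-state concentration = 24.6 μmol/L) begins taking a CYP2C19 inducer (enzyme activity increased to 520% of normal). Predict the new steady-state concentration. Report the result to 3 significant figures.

12.3 μmol/L

The CYP2C19 pathway (24% of clearance) increases to 5.2× activity: 0.24 × 5.2 = 1.248.
CYP2E1 (34%) and the residual 42% are unaffected.
CL_new/CL_old = 1.248 + 0.34 + 0.42 = 2.008.
Steady-state concentration ∝ 1/CL, so new value = 24.6 / 2.008 = 12.3 μmol/L.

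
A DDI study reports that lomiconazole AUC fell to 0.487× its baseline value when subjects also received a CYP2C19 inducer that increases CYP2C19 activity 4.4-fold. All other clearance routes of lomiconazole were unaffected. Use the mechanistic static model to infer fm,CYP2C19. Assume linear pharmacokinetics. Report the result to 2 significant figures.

0.31

Call the CYP2C19 fraction fm. After the interaction, CL_new/CL_old = fm × 4.4 + (1 − fm).
AUC ratio = 1 / (new CL fraction), so new CL fraction = 1 / 0.487 = 2.053.
fm × 4.4 + 1 − fm = 2.053  ⇒  fm × (4.4 − 1) = 1.053  ⇒  fm = 0.31.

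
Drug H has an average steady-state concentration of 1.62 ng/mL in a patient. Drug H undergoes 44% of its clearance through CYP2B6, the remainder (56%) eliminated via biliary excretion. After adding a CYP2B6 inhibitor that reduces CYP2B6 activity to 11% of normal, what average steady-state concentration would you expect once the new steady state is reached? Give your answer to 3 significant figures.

The CYP2B6 pathway (44% of clearance) falls to 0.11× activity: 0.44 × 0.11 = 0.0484.
Non-CYP routes (56%) are unchanged.
Relative clearance = 0.0484 + 0.56 = 0.6084.
New average steady-state concentration = baseline ÷ relative clearance = 1.62 / 0.6084 = 2.66 ng/mL.

2.66 ng/mL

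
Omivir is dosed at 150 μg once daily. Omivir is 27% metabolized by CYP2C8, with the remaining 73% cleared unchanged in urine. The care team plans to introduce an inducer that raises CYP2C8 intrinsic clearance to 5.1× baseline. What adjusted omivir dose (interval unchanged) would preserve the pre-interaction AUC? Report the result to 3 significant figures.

CYP2C8: 0.27 × 5.1 = 1.377
Other: 0.73 (unchanged)
CL_new/CL_old = 1.377 + 0.73 = 2.107.
Exposure is unchanged when dose changes in proportion to clearance. New dose = 150 μg × 2.107 = 316 μg.

316 μg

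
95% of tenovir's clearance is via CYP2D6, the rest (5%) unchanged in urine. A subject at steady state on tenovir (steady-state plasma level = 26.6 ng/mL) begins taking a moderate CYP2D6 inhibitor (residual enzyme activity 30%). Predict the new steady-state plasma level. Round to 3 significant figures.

The CYP2D6 pathway (95% of clearance) falls to 0.3× activity: 0.95 × 0.3 = 0.285.
The remaining 5% of clearance is unaffected.
New clearance relative to baseline: 0.285 + 0.05 = 0.335.
New steady-state plasma level = baseline ÷ relative clearance = 26.6 / 0.335 = 79.4 ng/mL.

79.4 ng/mL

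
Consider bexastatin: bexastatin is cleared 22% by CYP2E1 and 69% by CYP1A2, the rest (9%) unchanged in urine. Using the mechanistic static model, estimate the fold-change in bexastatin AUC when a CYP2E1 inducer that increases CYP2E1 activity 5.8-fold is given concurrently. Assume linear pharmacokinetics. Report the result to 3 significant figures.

The CYP2E1 pathway (22% of clearance) increases to 5.8× activity: 0.22 × 5.8 = 1.276.
CYP1A2 (69%) and the residual 9% are unaffected.
Relative clearance = 1.276 + 0.69 + 0.09 = 2.056.
Since AUC ∝ 1/CL, the ratio is 1 / 2.056 = 0.486.

0.486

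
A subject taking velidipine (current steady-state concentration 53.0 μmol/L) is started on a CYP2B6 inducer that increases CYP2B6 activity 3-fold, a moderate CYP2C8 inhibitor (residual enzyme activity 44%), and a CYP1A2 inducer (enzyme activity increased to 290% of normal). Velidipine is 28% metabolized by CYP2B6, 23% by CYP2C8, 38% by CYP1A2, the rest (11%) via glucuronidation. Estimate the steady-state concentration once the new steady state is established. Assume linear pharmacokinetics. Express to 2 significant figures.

25 μmol/L

CYP2B6: 0.28 × 3 = 0.84
CYP2C8: 0.23 × 0.44 = 0.1012
CYP1A2: 0.38 × 2.9 = 1.102
Other: 0.11 (unchanged)
Relative clearance = 0.84 + 0.1012 + 1.102 + 0.11 = 2.1532.
Steady-state concentration ∝ 1/CL: new value = 53.0 / 2.1532 = 25 μmol/L.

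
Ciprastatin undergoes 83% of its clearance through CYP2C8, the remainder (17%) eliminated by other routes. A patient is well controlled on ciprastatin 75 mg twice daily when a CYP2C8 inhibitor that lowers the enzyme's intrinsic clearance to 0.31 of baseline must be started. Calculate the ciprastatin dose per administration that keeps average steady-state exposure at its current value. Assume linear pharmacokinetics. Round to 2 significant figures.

The CYP2C8 pathway (83% of clearance) drops to 0.31× activity: 0.83 × 0.31 = 0.2573.
Non-CYP routes (17%) are unchanged.
Relative clearance = 0.2573 + 0.17 = 0.4273.
Css,avg = (dose rate)/CL, so holding Css fixed requires dose ∝ CL: 75 × 0.4273 = 32 mg.

32 mg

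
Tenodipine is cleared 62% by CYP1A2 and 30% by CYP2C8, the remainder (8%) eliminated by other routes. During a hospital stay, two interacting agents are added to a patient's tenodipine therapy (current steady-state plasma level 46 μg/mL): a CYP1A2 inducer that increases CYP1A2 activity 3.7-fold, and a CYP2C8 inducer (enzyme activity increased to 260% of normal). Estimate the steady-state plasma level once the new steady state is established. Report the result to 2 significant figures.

15 μg/mL

The CYP1A2 pathway (62% of clearance) rises to 3.7× activity: 0.62 × 3.7 = 2.294.
The CYP2C8 pathway (30% of clearance) rises to 2.6× activity: 0.3 × 2.6 = 0.78.
The remaining 8% of clearance is unaffected.
New clearance relative to baseline: 2.294 + 0.78 + 0.08 = 3.154.
New steady-state plasma level = 46 / 3.154 = 15 μg/mL (concentration scales inversely with clearance).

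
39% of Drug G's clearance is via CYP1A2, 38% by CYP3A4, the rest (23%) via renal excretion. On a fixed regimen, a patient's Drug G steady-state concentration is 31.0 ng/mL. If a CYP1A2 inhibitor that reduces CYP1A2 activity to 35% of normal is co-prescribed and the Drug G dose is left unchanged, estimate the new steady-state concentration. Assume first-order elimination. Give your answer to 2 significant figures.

CYP1A2: 0.39 × 0.35 = 0.1365
CYP3A4: 0.38 (unchanged)
Other: 0.23 (unchanged)
New clearance relative to baseline: 0.1365 + 0.38 + 0.23 = 0.7465.
Steady-state concentration ∝ 1/CL, so new value = 31.0 / 0.7465 = 42 ng/mL.

42 ng/mL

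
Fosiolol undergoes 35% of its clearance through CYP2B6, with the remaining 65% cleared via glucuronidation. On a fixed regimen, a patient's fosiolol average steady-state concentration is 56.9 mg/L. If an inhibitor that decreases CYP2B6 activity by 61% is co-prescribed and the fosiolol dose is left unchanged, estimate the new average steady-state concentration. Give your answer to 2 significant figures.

The CYP2B6 pathway (35% of clearance) is reduced to 0.39× activity: 0.35 × 0.39 = 0.1365.
Non-CYP routes (65%) are unchanged.
CL_new/CL_old = 0.1365 + 0.65 = 0.7865.
With dosing unchanged, average steady-state concentration scales as 1/CL: 56.9 / 0.7865 = 72 mg/L.

72 mg/L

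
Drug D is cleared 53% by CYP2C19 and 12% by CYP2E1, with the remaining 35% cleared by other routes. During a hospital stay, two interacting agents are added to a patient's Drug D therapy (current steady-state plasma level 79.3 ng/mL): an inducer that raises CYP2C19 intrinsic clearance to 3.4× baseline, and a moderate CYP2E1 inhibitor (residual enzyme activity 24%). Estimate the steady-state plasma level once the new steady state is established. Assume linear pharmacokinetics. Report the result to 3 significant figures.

The CYP2C19 pathway (53% of clearance) rises to 3.4× activity: 0.53 × 3.4 = 1.802.
The CYP2E1 pathway (12% of clearance) is reduced to 0.24× activity: 0.12 × 0.24 = 0.0288.
The remaining 35% of clearance is unaffected.
Relative clearance = 1.802 + 0.0288 + 0.35 = 2.1808.
Steady-state plasma level ∝ 1/CL: new value = 79.3 / 2.1808 = 36.4 ng/mL.

36.4 ng/mL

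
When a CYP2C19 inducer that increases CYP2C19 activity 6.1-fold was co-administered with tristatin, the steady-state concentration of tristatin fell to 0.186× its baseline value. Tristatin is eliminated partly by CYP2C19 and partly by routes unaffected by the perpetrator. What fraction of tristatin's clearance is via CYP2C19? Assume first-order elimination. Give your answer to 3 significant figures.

Write x for the fraction cleared via CYP2C19. The observed steady-state concentration change means clearance rose to 1/0.186 = 5.376 of baseline.
Only the CYP2C19 route changed, so 5.376 = x·6.1 + (1 − x), giving x = 0.858.

0.858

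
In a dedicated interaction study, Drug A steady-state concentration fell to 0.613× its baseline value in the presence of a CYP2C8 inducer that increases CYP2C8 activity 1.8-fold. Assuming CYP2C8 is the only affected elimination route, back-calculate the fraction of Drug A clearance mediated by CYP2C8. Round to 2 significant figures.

Write x for the fraction cleared via CYP2C8. The observed steady-state concentration change means clearance rose to 1/0.613 = 1.631 of baseline.
Setting x·1.8 + (1 − x) = 1.631 and solving: x = (1.631 − 1)/(1.8 − 1) = 0.79.

0.79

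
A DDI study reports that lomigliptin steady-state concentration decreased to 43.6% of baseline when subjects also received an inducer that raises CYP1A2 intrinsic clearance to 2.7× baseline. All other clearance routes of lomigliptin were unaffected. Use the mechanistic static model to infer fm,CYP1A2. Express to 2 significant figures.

Let fm be the CYP1A2 fraction. New clearance relative to baseline = fm × 2.7 + (1 − fm).
Steady-state concentration ratio = 1 / (new CL fraction), so new CL fraction = 1 / 0.436 = 2.294.
fm × 2.7 + 1 − fm = 2.294  ⇒  fm × (2.7 − 1) = 1.294  ⇒  fm = 0.76.

0.76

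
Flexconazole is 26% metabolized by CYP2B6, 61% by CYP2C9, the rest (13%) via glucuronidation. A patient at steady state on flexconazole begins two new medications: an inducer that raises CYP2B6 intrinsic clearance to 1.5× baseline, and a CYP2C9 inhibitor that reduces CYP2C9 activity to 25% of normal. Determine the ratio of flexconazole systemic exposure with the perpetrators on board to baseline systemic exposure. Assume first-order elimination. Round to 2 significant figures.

The CYP2B6 pathway (26% of clearance) increases to 1.5× activity: 0.26 × 1.5 = 0.39.
The CYP2C9 pathway (61% of clearance) is reduced to 0.25× activity: 0.61 × 0.25 = 0.1525.
Non-CYP routes (13%) are unchanged.
Relative clearance = 0.39 + 0.1525 + 0.13 = 0.6725.
Net systemic exposure ratio = 1 / 0.6725 = 1.5.

1.5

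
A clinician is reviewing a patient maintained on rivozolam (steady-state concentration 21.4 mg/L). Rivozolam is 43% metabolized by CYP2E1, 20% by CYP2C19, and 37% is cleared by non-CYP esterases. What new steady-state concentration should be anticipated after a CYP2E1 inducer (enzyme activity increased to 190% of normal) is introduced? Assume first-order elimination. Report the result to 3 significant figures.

CYP2E1: 0.43 × 1.9 = 0.817
CYP2C19: 0.2 (unchanged)
Other: 0.37 (unchanged)
Relative clearance = 0.817 + 0.2 + 0.37 = 1.387.
New steady-state concentration = baseline ÷ relative clearance = 21.4 / 1.387 = 15.4 mg/L.

15.4 mg/L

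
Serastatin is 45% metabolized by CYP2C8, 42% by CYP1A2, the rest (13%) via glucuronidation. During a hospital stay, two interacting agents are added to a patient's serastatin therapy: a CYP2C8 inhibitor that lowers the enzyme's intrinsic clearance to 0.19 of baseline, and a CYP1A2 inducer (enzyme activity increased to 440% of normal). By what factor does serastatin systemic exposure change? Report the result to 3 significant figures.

CYP2C8: 0.45 × 0.19 = 0.0855
CYP1A2: 0.42 × 4.4 = 1.848
Other: 0.13 (unchanged)
New clearance relative to baseline: 0.0855 + 1.848 + 0.13 = 2.0635.
Net systemic exposure ratio = 1 / 2.0635 = 0.485.

0.485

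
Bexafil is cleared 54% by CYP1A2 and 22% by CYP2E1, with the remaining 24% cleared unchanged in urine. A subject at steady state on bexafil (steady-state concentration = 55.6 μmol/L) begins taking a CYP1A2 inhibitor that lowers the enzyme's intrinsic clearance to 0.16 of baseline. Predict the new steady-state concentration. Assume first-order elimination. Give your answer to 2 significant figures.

The CYP1A2 pathway (54% of clearance) is reduced to 0.16× activity: 0.54 × 0.16 = 0.0864.
CYP2E1 (22%) and the residual 24% are unaffected.
New clearance relative to baseline: 0.0864 + 0.22 + 0.24 = 0.5464.
With dosing unchanged, steady-state concentration scales as 1/CL: 55.6 / 0.5464 = 1.0 × 10² μmol/L.

1.0 × 10² μmol/L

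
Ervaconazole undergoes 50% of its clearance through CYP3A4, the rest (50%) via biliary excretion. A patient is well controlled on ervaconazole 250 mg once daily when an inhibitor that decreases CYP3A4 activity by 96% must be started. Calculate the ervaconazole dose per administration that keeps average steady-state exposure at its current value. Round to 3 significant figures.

130 mg

The CYP3A4 pathway (50% of clearance) is reduced to 0.04× activity: 0.5 × 0.04 = 0.02.
Non-CYP routes (50%) are unchanged.
Relative clearance = 0.02 + 0.5 = 0.52.
Exposure is unchanged when dose changes in proportion to clearance. New dose = 250 mg × 0.52 = 130 mg.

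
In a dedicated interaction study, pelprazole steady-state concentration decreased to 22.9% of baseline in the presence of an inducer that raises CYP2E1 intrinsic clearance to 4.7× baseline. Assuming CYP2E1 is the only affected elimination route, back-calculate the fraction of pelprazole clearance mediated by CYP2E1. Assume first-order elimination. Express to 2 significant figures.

0.91

Write x for the fraction cleared via CYP2E1. The observed steady-state concentration change means clearance rose to 1/0.229 = 4.367 of baseline.
Only the CYP2E1 route changed, so 4.367 = x·4.7 + (1 − x), giving x = 0.91.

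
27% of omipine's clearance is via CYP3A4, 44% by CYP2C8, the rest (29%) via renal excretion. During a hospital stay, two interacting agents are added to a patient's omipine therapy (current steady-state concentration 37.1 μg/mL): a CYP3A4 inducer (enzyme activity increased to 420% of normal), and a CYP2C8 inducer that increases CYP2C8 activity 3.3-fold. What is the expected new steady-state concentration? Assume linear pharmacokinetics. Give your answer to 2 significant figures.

13 μg/mL

CYP3A4: 0.27 × 4.2 = 1.134
CYP2C8: 0.44 × 3.3 = 1.452
Other: 0.29 (unchanged)
CL_new/CL_old = 1.134 + 1.452 + 0.29 = 2.876.
New steady-state concentration = 37.1 / 2.876 = 13 μg/mL (concentration scales inversely with clearance).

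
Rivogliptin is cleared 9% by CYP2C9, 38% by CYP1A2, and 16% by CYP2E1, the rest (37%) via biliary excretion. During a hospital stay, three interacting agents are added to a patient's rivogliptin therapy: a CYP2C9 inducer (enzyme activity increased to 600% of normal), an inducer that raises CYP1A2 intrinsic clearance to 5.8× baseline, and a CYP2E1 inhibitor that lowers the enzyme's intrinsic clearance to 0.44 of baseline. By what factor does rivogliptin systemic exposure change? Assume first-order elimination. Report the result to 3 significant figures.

The CYP2C9 pathway (9% of clearance) increases to 6× activity: 0.09 × 6 = 0.54.
The CYP1A2 pathway (38% of clearance) rises to 5.8× activity: 0.38 × 5.8 = 2.204.
The CYP2E1 pathway (16% of clearance) falls to 0.44× activity: 0.16 × 0.44 = 0.0704.
Non-CYP routes (37%) are unchanged.
New clearance relative to baseline: 0.54 + 2.204 + 0.0704 + 0.37 = 3.1844.
Net systemic exposure ratio = 1 / 3.1844 = 0.314.

0.314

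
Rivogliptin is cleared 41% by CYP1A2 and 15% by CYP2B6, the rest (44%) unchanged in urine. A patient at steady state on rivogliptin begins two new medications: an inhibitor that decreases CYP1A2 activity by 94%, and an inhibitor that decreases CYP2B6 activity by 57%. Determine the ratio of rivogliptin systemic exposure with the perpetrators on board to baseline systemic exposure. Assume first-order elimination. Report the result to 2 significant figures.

The CYP1A2 pathway (41% of clearance) falls to 0.06× activity: 0.41 × 0.06 = 0.0246.
The CYP2B6 pathway (15% of clearance) drops to 0.43× activity: 0.15 × 0.43 = 0.0645.
Non-CYP routes (44%) are unchanged.
New clearance relative to baseline: 0.0246 + 0.0645 + 0.44 = 0.5291.
Because systemic exposure varies inversely with clearance, the combined effect is 1 / 0.5291 = 1.9.

1.9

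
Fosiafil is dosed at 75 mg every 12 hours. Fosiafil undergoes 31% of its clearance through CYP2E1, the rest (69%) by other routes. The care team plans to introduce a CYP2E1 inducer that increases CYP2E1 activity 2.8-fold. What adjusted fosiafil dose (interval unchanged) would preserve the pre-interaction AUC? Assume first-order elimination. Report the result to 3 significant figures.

117 mg

The CYP2E1 pathway (31% of clearance) rises to 2.8× activity: 0.31 × 2.8 = 0.868.
Non-CYP routes (69%) are unchanged.
Relative clearance = 0.868 + 0.69 = 1.558.
Exposure is unchanged when dose changes in proportion to clearance. New dose = 75 mg × 1.558 = 117 mg.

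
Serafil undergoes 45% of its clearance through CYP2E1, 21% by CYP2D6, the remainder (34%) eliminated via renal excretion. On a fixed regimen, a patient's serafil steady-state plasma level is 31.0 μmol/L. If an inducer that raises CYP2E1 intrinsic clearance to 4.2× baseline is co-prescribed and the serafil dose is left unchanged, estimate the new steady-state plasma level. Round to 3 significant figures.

CYP2E1: 0.45 × 4.2 = 1.89
CYP2D6: 0.21 (unchanged)
Other: 0.34 (unchanged)
Relative clearance = 1.89 + 0.21 + 0.34 = 2.44.
With dosing unchanged, steady-state plasma level scales as 1/CL: 31.0 / 2.44 = 12.7 μmol/L.

12.7 μmol/L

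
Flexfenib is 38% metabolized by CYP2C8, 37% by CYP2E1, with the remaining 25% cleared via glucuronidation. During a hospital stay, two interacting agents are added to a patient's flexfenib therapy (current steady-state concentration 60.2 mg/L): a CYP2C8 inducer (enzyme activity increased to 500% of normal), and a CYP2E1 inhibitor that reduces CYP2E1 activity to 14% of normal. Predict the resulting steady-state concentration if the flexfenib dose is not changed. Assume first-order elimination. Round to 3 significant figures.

27.3 mg/L

The CYP2C8 pathway (38% of clearance) is boosted to 5× activity: 0.38 × 5 = 1.9.
The CYP2E1 pathway (37% of clearance) drops to 0.14× activity: 0.37 × 0.14 = 0.0518.
Non-CYP routes (25%) are unchanged.
Relative clearance = 1.9 + 0.0518 + 0.25 = 2.2018.
Dividing the baseline by the relative clearance: 60.2 / 2.2018 = 27.3 mg/L.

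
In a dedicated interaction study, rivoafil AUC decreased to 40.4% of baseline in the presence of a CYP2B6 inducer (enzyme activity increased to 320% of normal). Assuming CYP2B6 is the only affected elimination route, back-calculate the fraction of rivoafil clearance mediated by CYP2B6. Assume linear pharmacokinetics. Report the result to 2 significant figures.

Write x for the fraction cleared via CYP2B6. The observed AUC change means clearance rose to 1/0.404 = 2.475 of baseline.
Only the CYP2B6 route changed, so 2.475 = x·3.2 + (1 − x), giving x = 0.67.

0.67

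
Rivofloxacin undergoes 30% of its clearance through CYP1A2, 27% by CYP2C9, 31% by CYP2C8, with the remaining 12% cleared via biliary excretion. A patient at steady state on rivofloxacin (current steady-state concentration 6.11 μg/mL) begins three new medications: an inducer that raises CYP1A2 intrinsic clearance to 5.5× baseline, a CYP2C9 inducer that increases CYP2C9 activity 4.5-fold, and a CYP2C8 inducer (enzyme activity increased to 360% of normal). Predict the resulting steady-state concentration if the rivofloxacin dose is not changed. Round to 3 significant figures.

The CYP1A2 pathway (30% of clearance) increases to 5.5× activity: 0.3 × 5.5 = 1.65.
The CYP2C9 pathway (27% of clearance) rises to 4.5× activity: 0.27 × 4.5 = 1.215.
The CYP2C8 pathway (31% of clearance) is boosted to 3.6× activity: 0.31 × 3.6 = 1.116.
Non-CYP routes (12%) are unchanged.
New clearance relative to baseline: 1.65 + 1.215 + 1.116 + 0.12 = 4.101.
Steady-state concentration ∝ 1/CL: new value = 6.11 / 4.101 = 1.49 μg/mL.

1.49 μg/mL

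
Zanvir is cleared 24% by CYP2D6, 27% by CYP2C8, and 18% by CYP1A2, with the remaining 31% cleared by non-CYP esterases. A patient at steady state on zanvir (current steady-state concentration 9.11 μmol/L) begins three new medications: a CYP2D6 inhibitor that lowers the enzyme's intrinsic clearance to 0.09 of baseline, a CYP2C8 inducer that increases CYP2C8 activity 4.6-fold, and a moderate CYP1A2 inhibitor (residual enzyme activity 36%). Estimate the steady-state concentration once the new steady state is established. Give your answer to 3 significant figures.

5.56 μmol/L

CYP2D6: 0.24 × 0.09 = 0.0216
CYP2C8: 0.27 × 4.6 = 1.242
CYP1A2: 0.18 × 0.36 = 0.0648
Other: 0.31 (unchanged)
CL_new/CL_old = 0.0216 + 1.242 + 0.0648 + 0.31 = 1.6384.
Dividing the baseline by the relative clearance: 9.11 / 1.6384 = 5.56 μmol/L.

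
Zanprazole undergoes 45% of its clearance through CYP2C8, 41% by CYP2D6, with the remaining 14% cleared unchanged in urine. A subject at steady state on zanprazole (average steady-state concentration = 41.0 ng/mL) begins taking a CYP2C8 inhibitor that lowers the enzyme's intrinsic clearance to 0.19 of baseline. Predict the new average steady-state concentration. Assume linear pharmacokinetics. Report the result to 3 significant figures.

64.5 ng/mL

CYP2C8: 0.45 × 0.19 = 0.0855
CYP2D6: 0.41 (unchanged)
Other: 0.14 (unchanged)
New clearance relative to baseline: 0.0855 + 0.41 + 0.14 = 0.6355.
New average steady-state concentration = baseline ÷ relative clearance = 41.0 / 0.6355 = 64.5 ng/mL.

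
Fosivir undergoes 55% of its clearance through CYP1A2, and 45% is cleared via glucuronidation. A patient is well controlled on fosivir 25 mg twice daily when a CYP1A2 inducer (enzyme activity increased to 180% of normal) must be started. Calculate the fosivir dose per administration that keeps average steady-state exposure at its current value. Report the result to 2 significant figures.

The CYP1A2 pathway (55% of clearance) increases to 1.8× activity: 0.55 × 1.8 = 0.99.
The remaining 45% of clearance is unaffected.
Relative clearance = 0.99 + 0.45 = 1.44.
Exposure is unchanged when dose changes in proportion to clearance. New dose = 25 mg × 1.44 = 36 mg.

36 mg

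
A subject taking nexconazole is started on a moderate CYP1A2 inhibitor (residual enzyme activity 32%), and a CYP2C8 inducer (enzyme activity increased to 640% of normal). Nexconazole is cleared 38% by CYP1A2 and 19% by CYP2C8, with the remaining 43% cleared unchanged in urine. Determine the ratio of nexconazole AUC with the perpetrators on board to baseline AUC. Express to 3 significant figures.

CYP1A2: 0.38 × 0.32 = 0.1216
CYP2C8: 0.19 × 6.4 = 1.216
Other: 0.43 (unchanged)
New clearance relative to baseline: 0.1216 + 1.216 + 0.43 = 1.7676.
Net AUC ratio = 1 / 1.7676 = 0.566.

0.566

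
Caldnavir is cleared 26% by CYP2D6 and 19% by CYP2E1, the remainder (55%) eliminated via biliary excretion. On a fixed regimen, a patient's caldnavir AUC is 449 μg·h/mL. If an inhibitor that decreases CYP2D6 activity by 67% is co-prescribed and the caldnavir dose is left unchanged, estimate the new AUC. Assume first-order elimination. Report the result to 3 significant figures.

544 μg·h/mL

The CYP2D6 pathway (26% of clearance) falls to 0.33× activity: 0.26 × 0.33 = 0.0858.
CYP2E1 (19%) and the residual 55% are unaffected.
CL_new/CL_old = 0.0858 + 0.19 + 0.55 = 0.8258.
New AUC = baseline ÷ relative clearance = 449 / 0.8258 = 544 μg·h/mL.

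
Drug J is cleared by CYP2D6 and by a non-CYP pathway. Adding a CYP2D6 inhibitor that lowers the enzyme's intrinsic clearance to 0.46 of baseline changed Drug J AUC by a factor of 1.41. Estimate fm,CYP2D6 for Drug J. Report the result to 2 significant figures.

Let x = fm,CYP2D6. Because AUC ∝ 1/CL, relative clearance fell to 1/1.41 = 0.7092.
Only the CYP2D6 route changed, so 0.7092 = x·0.46 + (1 − x), giving x = 0.54.

0.54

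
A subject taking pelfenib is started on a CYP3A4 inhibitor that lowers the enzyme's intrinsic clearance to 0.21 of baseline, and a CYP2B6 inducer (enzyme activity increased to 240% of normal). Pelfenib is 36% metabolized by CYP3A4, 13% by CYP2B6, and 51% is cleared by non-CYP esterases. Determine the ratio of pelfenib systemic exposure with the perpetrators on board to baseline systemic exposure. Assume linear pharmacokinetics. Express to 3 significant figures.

1.11

The CYP3A4 pathway (36% of clearance) is reduced to 0.21× activity: 0.36 × 0.21 = 0.0756.
The CYP2B6 pathway (13% of clearance) increases to 2.4× activity: 0.13 × 2.4 = 0.312.
The remaining 51% of clearance is unaffected.
New clearance relative to baseline: 0.0756 + 0.312 + 0.51 = 0.8976.
Systemic exposure ∝ 1/CL: fold-change = 1 / 0.8976 = 1.11.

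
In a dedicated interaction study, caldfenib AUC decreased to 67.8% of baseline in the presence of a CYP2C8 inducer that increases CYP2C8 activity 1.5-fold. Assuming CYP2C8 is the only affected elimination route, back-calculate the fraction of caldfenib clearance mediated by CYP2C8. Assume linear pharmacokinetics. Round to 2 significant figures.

Write x for the fraction cleared via CYP2C8. The observed AUC change means clearance rose to 1/0.678 = 1.475 of baseline.
Only the CYP2C8 route changed, so 1.475 = x·1.5 + (1 − x), giving x = 0.95.

0.95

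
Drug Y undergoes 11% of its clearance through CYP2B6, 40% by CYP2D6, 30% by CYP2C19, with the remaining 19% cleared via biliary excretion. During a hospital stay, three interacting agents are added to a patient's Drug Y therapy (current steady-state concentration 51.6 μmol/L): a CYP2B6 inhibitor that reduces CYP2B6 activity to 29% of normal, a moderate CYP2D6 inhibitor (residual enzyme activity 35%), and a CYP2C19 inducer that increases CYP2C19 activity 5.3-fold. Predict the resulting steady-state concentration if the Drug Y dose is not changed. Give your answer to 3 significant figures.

26.4 μmol/L

The CYP2B6 pathway (11% of clearance) drops to 0.29× activity: 0.11 × 0.29 = 0.0319.
The CYP2D6 pathway (40% of clearance) drops to 0.35× activity: 0.4 × 0.35 = 0.14.
The CYP2C19 pathway (30% of clearance) is boosted to 5.3× activity: 0.3 × 5.3 = 1.59.
Non-CYP routes (19%) are unchanged.
Relative clearance = 0.0319 + 0.14 + 1.59 + 0.19 = 1.9519.
New steady-state concentration = 51.6 / 1.9519 = 26.4 μmol/L (concentration scales inversely with clearance).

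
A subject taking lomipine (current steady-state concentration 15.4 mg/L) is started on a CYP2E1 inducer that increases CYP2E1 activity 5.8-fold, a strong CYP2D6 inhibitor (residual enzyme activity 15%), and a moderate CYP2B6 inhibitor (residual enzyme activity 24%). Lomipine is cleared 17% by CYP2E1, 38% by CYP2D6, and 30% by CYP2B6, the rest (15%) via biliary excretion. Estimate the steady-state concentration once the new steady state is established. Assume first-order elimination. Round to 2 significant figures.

CYP2E1: 0.17 × 5.8 = 0.986
CYP2D6: 0.38 × 0.15 = 0.057
CYP2B6: 0.3 × 0.24 = 0.072
Other: 0.15 (unchanged)
New clearance relative to baseline: 0.986 + 0.057 + 0.072 + 0.15 = 1.265.
New steady-state concentration = 15.4 / 1.265 = 12 mg/L (concentration scales inversely with clearance).

12 mg/L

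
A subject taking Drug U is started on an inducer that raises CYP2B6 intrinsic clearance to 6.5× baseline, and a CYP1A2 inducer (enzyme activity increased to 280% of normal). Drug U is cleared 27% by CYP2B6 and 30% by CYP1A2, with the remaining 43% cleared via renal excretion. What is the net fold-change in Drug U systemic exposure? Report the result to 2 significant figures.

0.33

CYP2B6: 0.27 × 6.5 = 1.755
CYP1A2: 0.3 × 2.8 = 0.84
Other: 0.43 (unchanged)
Relative clearance = 1.755 + 0.84 + 0.43 = 3.025.
Because systemic exposure varies inversely with clearance, the combined effect is 1 / 3.025 = 0.33.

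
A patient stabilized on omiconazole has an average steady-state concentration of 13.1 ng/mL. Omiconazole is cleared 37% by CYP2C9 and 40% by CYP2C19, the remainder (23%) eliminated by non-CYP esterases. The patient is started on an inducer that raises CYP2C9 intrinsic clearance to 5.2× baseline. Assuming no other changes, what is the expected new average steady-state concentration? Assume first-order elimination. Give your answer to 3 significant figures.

The CYP2C9 pathway (37% of clearance) is boosted to 5.2× activity: 0.37 × 5.2 = 1.924.
CYP2C19 (40%) and the residual 23% are unaffected.
Relative clearance = 1.924 + 0.4 + 0.23 = 2.554.
New average steady-state concentration = baseline ÷ relative clearance = 13.1 / 2.554 = 5.13 ng/mL.

5.13 ng/mL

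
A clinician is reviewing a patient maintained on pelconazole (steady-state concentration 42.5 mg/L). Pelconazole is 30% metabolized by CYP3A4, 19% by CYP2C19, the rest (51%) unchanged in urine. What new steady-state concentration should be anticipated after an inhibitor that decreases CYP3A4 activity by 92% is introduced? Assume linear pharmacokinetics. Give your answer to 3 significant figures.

The CYP3A4 pathway (30% of clearance) drops to 0.08× activity: 0.3 × 0.08 = 0.024.
CYP2C19 (19%) and the residual 51% are unaffected.
New clearance relative to baseline: 0.024 + 0.19 + 0.51 = 0.724.
With dosing unchanged, steady-state concentration scales as 1/CL: 42.5 / 0.724 = 58.7 mg/L.

58.7 mg/L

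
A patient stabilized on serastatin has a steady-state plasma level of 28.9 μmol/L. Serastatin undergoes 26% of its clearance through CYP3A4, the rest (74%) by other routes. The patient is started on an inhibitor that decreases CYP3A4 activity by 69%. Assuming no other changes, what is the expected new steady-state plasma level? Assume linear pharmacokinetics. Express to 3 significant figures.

35.2 μmol/L

The CYP3A4 pathway (26% of clearance) is reduced to 0.31× activity: 0.26 × 0.31 = 0.0806.
The remaining 74% of clearance is unaffected.
Relative clearance = 0.0806 + 0.74 = 0.8206.
New steady-state plasma level = baseline ÷ relative clearance = 28.9 / 0.8206 = 35.2 μmol/L.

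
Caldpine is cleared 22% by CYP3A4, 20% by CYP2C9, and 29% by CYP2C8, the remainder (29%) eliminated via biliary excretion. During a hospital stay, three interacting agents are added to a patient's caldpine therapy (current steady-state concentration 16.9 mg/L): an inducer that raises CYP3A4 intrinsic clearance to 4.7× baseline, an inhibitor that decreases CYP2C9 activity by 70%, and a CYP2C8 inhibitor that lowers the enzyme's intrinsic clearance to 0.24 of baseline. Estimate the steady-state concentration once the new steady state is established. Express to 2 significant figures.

CYP3A4: 0.22 × 4.7 = 1.034
CYP2C9: 0.2 × 0.3 = 0.06
CYP2C8: 0.29 × 0.24 = 0.0696
Other: 0.29 (unchanged)
Relative clearance = 1.034 + 0.06 + 0.0696 + 0.29 = 1.4536.
Steady-state concentration ∝ 1/CL: new value = 16.9 / 1.4536 = 12 mg/L.

12 mg/L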